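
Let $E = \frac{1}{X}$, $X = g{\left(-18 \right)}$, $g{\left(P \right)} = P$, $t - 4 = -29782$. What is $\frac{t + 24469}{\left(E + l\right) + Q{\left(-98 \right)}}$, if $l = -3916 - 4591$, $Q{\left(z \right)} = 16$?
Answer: $\frac{95562}{152839} \approx 0.62525$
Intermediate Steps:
$t = -29778$ ($t = 4 - 29782 = -29778$)
$X = -18$
$E = - \frac{1}{18}$ ($E = \frac{1}{-18} = - \frac{1}{18} \approx -0.055556$)
$l = -8507$
$\frac{t + 24469}{\left(E + l\right) + Q{\left(-98 \right)}} = \frac{-29778 + 24469}{\left(- \frac{1}{18} - 8507\right) + 16} = - \frac{5309}{- \frac{153127}{18} + 16} = - \frac{5309}{- \frac{152839}{18}} = \left(-5309\right) \left(- \frac{18}{152839}\right) = \frac{95562}{152839}$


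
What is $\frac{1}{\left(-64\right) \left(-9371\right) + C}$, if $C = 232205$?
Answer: $\frac{1}{831949} \approx 1.202 \cdot 10^{-6}$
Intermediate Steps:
$\frac{1}{\left(-64\right) \left(-9371\right) + C} = \frac{1}{\left(-64\right) \left(-9371\right) + 232205} = \frac{1}{599744 + 232205} = \frac{1}{831949}$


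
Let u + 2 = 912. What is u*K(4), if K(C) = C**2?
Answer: 14560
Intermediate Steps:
u = 910 (u = -2 + 912 = 910)
u*K(4) = 910*4**2 = 910*16 = 14560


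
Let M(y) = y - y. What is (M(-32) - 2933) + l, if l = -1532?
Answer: -4465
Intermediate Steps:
M(y) = 0
(M(-32) - 2933) + l = (0 - 2933) - 1532 = -2933 - 1532 = -4465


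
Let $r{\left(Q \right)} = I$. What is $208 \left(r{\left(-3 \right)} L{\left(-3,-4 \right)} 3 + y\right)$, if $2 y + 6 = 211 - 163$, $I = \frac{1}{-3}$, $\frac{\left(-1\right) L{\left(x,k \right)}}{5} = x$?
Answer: $1248$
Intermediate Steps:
$L{\left(x,k \right)} = - 5 x$
$I = - \frac{1}{3} \approx -0.33333$
$r{\left(Q \right)} = - \frac{1}{3}$
$y = 21$ ($y = -3 + \frac{211 - 163}{2} = -3 + \frac{1}{2} \cdot 48 = -3 + 24 = 21$)
$208 \left(r{\left(-3 \right)} L{\left(-3,-4 \right)} 3 + y\right) = 208 \left(- \frac{\left(-5\right) \left(-3\right)}{3} \cdot 3 + 21\right) = 208 \left(\left(- \frac{1}{3}\right) 15 \cdot 3 + 21\right) = 208 \left(\left(-5\right) 3 + 21\right) = 208 \left(-15 + 21\right) = 208 \cdot 6 = 1248$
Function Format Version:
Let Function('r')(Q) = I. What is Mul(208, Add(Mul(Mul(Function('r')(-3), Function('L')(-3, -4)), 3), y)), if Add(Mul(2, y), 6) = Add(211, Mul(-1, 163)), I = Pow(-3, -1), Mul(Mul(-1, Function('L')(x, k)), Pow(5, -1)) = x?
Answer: 1248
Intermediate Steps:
Function('L')(x, k) = Mul(-5, x)
I = Rational(-1, 3) ≈ -0.33333
Function('r')(Q) = Rational(-1, 3)
y = 21 (y = Add(-3, Mul(Rational(1, 2), Add(211, Mul(-1, 163)))) = Add(-3, Mul(Rational(1, 2), Add(211, -163))) = Add(-3, Mul(Rational(1, 2), 48)) = Add(-3, 24) = 21)
Mul(208, Add(Mul(Mul(Function('r')(-3), Function('L')(-3, -4)), 3), y)) = Mul(208, Add(Mul(Mul(Rational(-1, 3), Mul(-5, -3)), 3), 21)) = Mul(208, Add(Mul(Mul(Rational(-1, 3), 15), 3), 21)) = Mul(208, Add(Mul(-5, 3), 21)) = Mul(208, Add(-15, 21)) = Mul(208, 6) = 1248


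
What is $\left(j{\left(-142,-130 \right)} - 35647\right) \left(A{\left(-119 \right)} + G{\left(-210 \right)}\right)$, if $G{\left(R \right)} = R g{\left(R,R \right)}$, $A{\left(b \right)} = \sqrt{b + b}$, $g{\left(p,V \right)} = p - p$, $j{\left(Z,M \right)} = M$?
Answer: $- 35777 i \sqrt{238} \approx - 5.5194 \cdot 10^{5} i$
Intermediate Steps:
$g{\left(p,V \right)} = 0$
$A{\left(b \right)} = \sqrt{2} \sqrt{b}$ ($A{\left(b \right)} = \sqrt{2 b} = \sqrt{2} \sqrt{b}$)
$G{\left(R \right)} = 0$ ($G{\left(R \right)} = R 0 = 0$)
$\left(j{\left(-142,-130 \right)} - 35647\right) \left(A{\left(-119 \right)} + G{\left(-210 \right)}\right) = \left(-130 - 35647\right) \left(\sqrt{2} \sqrt{-119} + 0\right) = - 35777 \left(\sqrt{2} i \sqrt{119} + 0\right) = - 35777 \left(i \sqrt{238} + 0\right) = - 35777 i \sqrt{238}$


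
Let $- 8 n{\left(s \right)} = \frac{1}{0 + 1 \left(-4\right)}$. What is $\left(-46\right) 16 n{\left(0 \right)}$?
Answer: $-23$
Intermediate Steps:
$n{\left(s \right)} = \frac{1}{32}$ ($n{\left(s \right)} = - \frac{1}{8 \left(0 + 1 \left(-4\right)\right)} = - \frac{1}{8 \left(0 - 4\right)} = - \frac{1}{8 \left(-4\right)} = \left(- \frac{1}{8}\right) \left(- \frac{1}{4}\right) = \frac{1}{32}$)
$\left(-46\right) 16 n{\left(0 \right)} = \left(-46\right) 16 \cdot \frac{1}{32} = \left(-736\right) \frac{1}{32} = -23$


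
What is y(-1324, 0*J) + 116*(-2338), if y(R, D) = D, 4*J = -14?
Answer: -271208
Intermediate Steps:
J = -7/2 (J = (¼)*(-14) = -7/2 ≈ -3.5000)
y(-1324, 0*J) + 116*(-2338) = 0*(-7/2) + 116*(-2338) = 0 - 271208 = -271208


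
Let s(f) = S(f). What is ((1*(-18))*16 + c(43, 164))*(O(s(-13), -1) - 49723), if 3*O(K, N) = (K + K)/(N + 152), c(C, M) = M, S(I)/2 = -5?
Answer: 2793042836/453 ≈ 6.1657e+6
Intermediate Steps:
S(I) = -10 (S(I) = 2*(-5) = -10)
s(f) = -10
O(K, N) = 2*K/(3*(152 + N)) (O(K, N) = ((K + K)/(N + 152))/3 = ((2*K)/(152 + N))/3 = (2*K/(152 + N))/3 = 2*K/(3*(152 + N)))
((1*(-18))*16 + c(43, 164))*(O(s(-13), -1) - 49723) = ((1*(-18))*16 + 164)*((2/3)*(-10)/(152 - 1) - 49723) = (-18*16 + 164)*((2/3)*(-10)/151 - 49723) = (-288 + 164)*((2/3)*(-10)*(1/151) - 49723) = -124*(-20/453 - 49723) = -124*(-22524539/453) = 2793042836/453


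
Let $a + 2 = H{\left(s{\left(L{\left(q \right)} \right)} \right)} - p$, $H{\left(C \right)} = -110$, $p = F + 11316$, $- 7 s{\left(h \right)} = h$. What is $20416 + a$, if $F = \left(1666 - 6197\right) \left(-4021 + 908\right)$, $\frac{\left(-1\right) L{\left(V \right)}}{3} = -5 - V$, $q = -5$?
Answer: $-14096015$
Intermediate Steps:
$L{\left(V \right)} = 15 + 3 V$ ($L{\left(V \right)} = - 3 \left(-5 - V\right) = 15 + 3 V$)
$F = 14105003$ ($F = \left(-4531\right) \left(-3113\right) = 14105003$)
$s{\left(h \right)} = - \frac{h}{7}$
$p = 14116319$ ($p = 14105003 + 11316 = 14116319$)
$a = -14116431$ ($a = -2 - 14116429 = -14116431$)
$20416 + a = 20416 - 14116431 = -14096015$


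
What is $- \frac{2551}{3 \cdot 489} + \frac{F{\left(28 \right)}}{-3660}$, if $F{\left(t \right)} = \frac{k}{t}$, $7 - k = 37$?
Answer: $- \frac{8712749}{5011272} \approx -1.7386$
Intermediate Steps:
$k = -30$ ($k = 7 - 37 = -30$)
$F{\left(t \right)} = - \frac{30}{t}$
$- \frac{2551}{3 \cdot 489} + \frac{F{\left(28 \right)}}{-3660} = - \frac{2551}{3 \cdot 489} + \frac{\left(-30\right) \frac{1}{28}}{-3660} = - \frac{2551}{1467} + \left(-30\right) \frac{1}{28} \left(- \frac{1}{3660}\right) = \left(-2551\right) \frac{1}{1467} - - \frac{1}{3416} = - \frac{2551}{1467} + \frac{1}{3416} = - \frac{8712749}{5011272}$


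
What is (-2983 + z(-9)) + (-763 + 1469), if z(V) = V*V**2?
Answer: -3006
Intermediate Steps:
z(V) = V**3
(-2983 + z(-9)) + (-763 + 1469) = (-2983 + (-9)**3) + (-763 + 1469) = (-2983 - 729) + 706 = -3712 + 706 = -3006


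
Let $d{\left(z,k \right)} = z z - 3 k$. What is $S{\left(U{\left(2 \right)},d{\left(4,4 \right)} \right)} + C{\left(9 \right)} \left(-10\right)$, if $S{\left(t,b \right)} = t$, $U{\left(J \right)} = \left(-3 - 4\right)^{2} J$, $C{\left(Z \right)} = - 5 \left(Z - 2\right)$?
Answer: $448$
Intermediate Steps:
$d{\left(z,k \right)} = z^{2} - 3 k$
$C{\left(Z \right)} = 10 - 5 Z$ ($C{\left(Z \right)} = - 5 \left(-2 + Z\right) = 10 - 5 Z$)
$U{\left(J \right)} = 49 J$ ($U{\left(J \right)} = \left(-7\right)^{2} J = 49 J$)
$S{\left(U{\left(2 \right)},d{\left(4,4 \right)} \right)} + C{\left(9 \right)} \left(-10\right) = 49 \cdot 2 + \left(10 - 45\right) \left(-10\right) = 98 + \left(10 - 45\right) \left(-10\right) = 98 - -350 = 98 + 350 = 448$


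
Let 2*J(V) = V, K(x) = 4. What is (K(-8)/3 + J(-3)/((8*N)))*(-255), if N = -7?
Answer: -38845/112 ≈ -346.83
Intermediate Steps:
J(V) = V/2
(K(-8)/3 + J(-3)/((8*N)))*(-255) = (4/3 + ((½)*(-3))/((8*(-7))))*(-255) = (4*(⅓) - 3/2/(-56))*(-255) = (4/3 - 3/2*(-1/56))*(-255) = (4/3 + 3/112)*(-255) = (457/336)*(-255) = -38845/112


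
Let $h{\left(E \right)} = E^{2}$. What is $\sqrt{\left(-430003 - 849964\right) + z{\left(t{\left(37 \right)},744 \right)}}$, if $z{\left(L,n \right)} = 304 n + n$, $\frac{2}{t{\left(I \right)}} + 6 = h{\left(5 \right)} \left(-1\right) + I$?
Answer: $i \sqrt{1053047} \approx 1026.2 i$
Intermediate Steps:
$t{\left(I \right)} = \frac{2}{-31 + I}$ ($t{\left(I \right)} = \frac{2}{-6 + \left(5^{2} \left(-1\right) + I\right)} = \frac{2}{-6 + \left(25 \left(-1\right) + I\right)} = \frac{2}{-6 + \left(-25 + I\right)} = \frac{2}{-31 + I}$)
$z{\left(L,n \right)} = 305 n$
$\sqrt{\left(-430003 - 849964\right) + z{\left(t{\left(37 \right)},744 \right)}} = \sqrt{\left(-430003 - 849964\right) + 305 \cdot 744} = \sqrt{\left(-430003 - 849964\right) + 226920} = \sqrt{-1279967 + 226920} = \sqrt{-1053047} = i \sqrt{1053047}$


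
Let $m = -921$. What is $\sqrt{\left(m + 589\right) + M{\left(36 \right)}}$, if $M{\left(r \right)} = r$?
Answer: $2 i \sqrt{74} \approx 17.205 i$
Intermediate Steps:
$\sqrt{\left(m + 589\right) + M{\left(36 \right)}} = \sqrt{\left(-921 + 589\right) + 36} = \sqrt{-332 + 36} = \sqrt{-296} = 2 i \sqrt{74}$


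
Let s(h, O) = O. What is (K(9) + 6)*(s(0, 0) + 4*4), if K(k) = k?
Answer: 240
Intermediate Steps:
(K(9) + 6)*(s(0, 0) + 4*4) = (9 + 6)*(0 + 4*4) = 15*(0 + 16) = 15*16 = 240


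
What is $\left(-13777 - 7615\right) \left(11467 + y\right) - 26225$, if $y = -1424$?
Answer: $-214866081$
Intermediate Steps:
$\left(-13777 - 7615\right) \left(11467 + y\right) - 26225 = \left(-13777 - 7615\right) \left(11467 - 1424\right) - 26225 = \left(-21392\right) 10043 - 26225 = -214839856 - 26225 = -214866081$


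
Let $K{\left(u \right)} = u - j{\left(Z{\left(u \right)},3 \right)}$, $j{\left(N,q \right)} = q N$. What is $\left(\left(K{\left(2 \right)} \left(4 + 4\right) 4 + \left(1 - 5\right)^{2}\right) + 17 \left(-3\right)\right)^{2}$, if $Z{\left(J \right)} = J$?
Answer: $26569$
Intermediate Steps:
$j{\left(N,q \right)} = N q$
$K{\left(u \right)} = - 2 u$ ($K{\left(u \right)} = u - u 3 = u - 3 u = - 2 u$)
$\left(\left(K{\left(2 \right)} \left(4 + 4\right) 4 + \left(1 - 5\right)^{2}\right) + 17 \left(-3\right)\right)^{2} = \left(\left(\left(-2\right) 2 \left(4 + 4\right) 4 + \left(1 - 5\right)^{2}\right) + 17 \left(-3\right)\right)^{2} = \left(\left(- 4 \cdot 8 \cdot 4 + \left(-4\right)^{2}\right) - 51\right)^{2} = \left(\left(\left(-4\right) 32 + 16\right) - 51\right)^{2} = \left(\left(-128 + 16\right) - 51\right)^{2} = \left(-112 - 51\right)^{2} = \left(-163\right)^{2} = 26569$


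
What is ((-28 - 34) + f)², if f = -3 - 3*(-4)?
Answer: 2809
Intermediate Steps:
f = 9 (f = -3 + 12 = 9)
((-28 - 34) + f)² = ((-28 - 34) + 9)² = (-62 + 9)² = (-53)² = 2809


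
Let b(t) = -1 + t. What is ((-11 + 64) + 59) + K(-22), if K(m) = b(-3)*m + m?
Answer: 178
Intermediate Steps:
K(m) = -3*m (K(m) = (-1 - 3)*m + m = -4*m + m = -3*m)
((-11 + 64) + 59) + K(-22) = ((-11 + 64) + 59) - 3*(-22) = (53 + 59) + 66 = 112 + 66 = 178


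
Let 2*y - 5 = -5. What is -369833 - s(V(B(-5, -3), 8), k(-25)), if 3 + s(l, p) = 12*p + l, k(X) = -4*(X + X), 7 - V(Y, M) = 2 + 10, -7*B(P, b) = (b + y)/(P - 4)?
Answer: -372225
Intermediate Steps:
y = 0 (y = 5/2 + (½)*(-5) = 5/2 - 5/2 = 0)
B(P, b) = -b/(7*(-4 + P)) (B(P, b) = -(b + 0)/(7*(P - 4)) = -b/(7*(-4 + P)))
V(Y, M) = -5 (V(Y, M) = 7 - (2 + 10) = 7 - 1*12 = 7 - 12 = -5)
k(X) = -8*X
s(l, p) = -3 + l + 12*p (s(l, p) = -3 + (12*p + l) = -3 + (l + 12*p) = -3 + l + 12*p)
-369833 - s(V(B(-5, -3), 8), k(-25)) = -369833 - (-3 - 5 + 12*(-8*(-25))) = -369833 - (-3 - 5 + 12*200) = -369833 - (-3 - 5 + 2400) = -369833 - 1*2392 = -369833 - 2392 = -372225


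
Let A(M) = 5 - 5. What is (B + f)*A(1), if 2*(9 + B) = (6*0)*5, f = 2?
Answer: 0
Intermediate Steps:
A(M) = 0
B = -9 (B = -9 + ((6*0)*5)/2 = -9 + (0*5)/2 = -9 + (½)*0 = -9 + 0 = -9)
(B + f)*A(1) = (-9 + 2)*0 = -7*0 = 0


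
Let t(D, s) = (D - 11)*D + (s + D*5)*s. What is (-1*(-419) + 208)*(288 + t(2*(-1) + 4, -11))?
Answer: 176187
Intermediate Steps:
t(D, s) = D*(-11 + D) + s*(s + 5*D) (t(D, s) = (-11 + D)*D + (s + 5*D)*s = D*(-11 + D) + s*(s + 5*D))
(-1*(-419) + 208)*(288 + t(2*(-1) + 4, -11)) = (-1*(-419) + 208)*(288 + ((2*(-1) + 4)**2 + (-11)**2 - 11*(2*(-1) + 4) + 5*(2*(-1) + 4)*(-11))) = (419 + 208)*(288 + ((-2 + 4)**2 + 121 - 11*(-2 + 4) + 5*(-2 + 4)*(-11))) = 627*(288 + (2**2 + 121 - 11*2 + 5*2*(-11))) = 627*(288 + (4 + 121 - 22 - 110)) = 627*(288 - 7) = 627*281 = 176187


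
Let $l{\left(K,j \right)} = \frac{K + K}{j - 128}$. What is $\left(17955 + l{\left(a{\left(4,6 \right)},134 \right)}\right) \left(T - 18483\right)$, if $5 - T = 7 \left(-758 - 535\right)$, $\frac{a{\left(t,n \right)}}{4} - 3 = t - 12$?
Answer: $- \frac{507596815}{3} \approx -1.692 \cdot 10^{8}$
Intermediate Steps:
$a{\left(t,n \right)} = -36 + 4 t$ ($a{\left(t,n \right)} = 12 + 4 \left(t - 12\right) = 12 + 4 \left(-12 + t\right) = 12 + \left(-48 + 4 t\right) = -36 + 4 t$)
$l{\left(K,j \right)} = \frac{2 K}{-128 + j}$
$T = 9056$ ($T = 5 - 7 \left(-758 - 535\right) = 5 - 7 \left(-1293\right) = 5 - -9051 = 5 + 9051 = 9056$)
$\left(17955 + l{\left(a{\left(4,6 \right)},134 \right)}\right) \left(T - 18483\right) = \left(17955 + \frac{2 \left(-36 + 4 \cdot 4\right)}{-128 + 134}\right) \left(9056 - 18483\right) = \left(17955 + \frac{2 \left(-36 + 16\right)}{6}\right) \left(-9427\right) = \left(17955 + 2 \left(-20\right) \frac{1}{6}\right) \left(-9427\right) = \left(17955 - \frac{20}{3}\right) \left(-9427\right) = \frac{53845}{3} \left(-9427\right) = - \frac{507596815}{3}$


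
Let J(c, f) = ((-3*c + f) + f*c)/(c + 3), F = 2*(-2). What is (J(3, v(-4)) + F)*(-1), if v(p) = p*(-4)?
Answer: -31/6 ≈ -5.1667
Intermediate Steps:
v(p) = -4*p
F = -4
J(c, f) = (f - 3*c + c*f)/(3 + c) (J(c, f) = ((f - 3*c) + c*f)/(3 + c) = (f - 3*c + c*f)/(3 + c))
(J(3, v(-4)) + F)*(-1) = ((-4*(-4) - 3*3 + 3*(-4*(-4)))/(3 + 3) - 4)*(-1) = ((16 - 9 + 3*16)/6 - 4)*(-1) = ((16 - 9 + 48)/6 - 4)*(-1) = ((⅙)*55 - 4)*(-1) = (55/6 - 4)*(-1) = (31/6)*(-1) = -31/6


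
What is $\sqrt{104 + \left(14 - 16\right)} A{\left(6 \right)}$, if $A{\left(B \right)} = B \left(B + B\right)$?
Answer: $72 \sqrt{102} \approx 727.16$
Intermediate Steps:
$A{\left(B \right)} = 2 B^{2}$ ($A{\left(B \right)} = B 2 B = 2 B^{2}$)
$\sqrt{104 + \left(14 - 16\right)} A{\left(6 \right)} = \sqrt{104 + \left(14 - 16\right)} 2 \cdot 6^{2} = \sqrt{104 - 2} \cdot 2 \cdot 36 = \sqrt{102} \cdot 72 = 72 \sqrt{102}$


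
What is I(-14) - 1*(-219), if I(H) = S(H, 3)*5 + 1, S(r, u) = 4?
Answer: 240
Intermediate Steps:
I(H) = 21 (I(H) = 4*5 + 1 = 20 + 1 = 21)
I(-14) - 1*(-219) = 21 - 1*(-219) = 21 + 219 = 240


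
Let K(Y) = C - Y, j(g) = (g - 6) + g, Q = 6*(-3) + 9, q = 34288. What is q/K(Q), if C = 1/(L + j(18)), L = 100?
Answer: 4457440/1171 ≈ 3806.5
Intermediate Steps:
Q = -9 (Q = -18 + 9 = -9)
j(g) = -6 + 2*g (j(g) = (-6 + g) + g = -6 + 2*g)
C = 1/130 (C = 1/(100 + (-6 + 2*18)) = 1/(100 + (-6 + 36)) = 1/(100 + 30) = 1/130 ≈ 0.0076923)
K(Y) = 1/130 - Y
q/K(Q) = 34288/(1/130 - 1*(-9)) = 34288/(1/130 + 9) = 34288/(1171/130) = 34288*(130/1171) = 4457440/1171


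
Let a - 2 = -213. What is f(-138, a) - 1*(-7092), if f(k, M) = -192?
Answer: 6900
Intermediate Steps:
a = -211 (a = 2 - 213 = -211)
f(-138, a) - 1*(-7092) = -192 - 1*(-7092) = -192 + 7092 = 6900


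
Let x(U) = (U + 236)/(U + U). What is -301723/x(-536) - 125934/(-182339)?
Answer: -14744243740946/13675425 ≈ -1.0782e+6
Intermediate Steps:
x(U) = (236 + U)/(2*U) (x(U) = (236 + U)/((2*U)) = (236 + U)*(1/(2*U)) = (236 + U)/(2*U))
-301723/x(-536) - 125934/(-182339) = -301723*(-1072/(236 - 536)) - 125934/(-182339) = -301723/((1/2)*(-1/536)*(-300)) - 125934*(-1/182339) = -301723/75/268 + 125934/182339 = -301723*268/75 + 125934/182339 = -80861764/75 + 125934/182339 = -14744243740946/13675425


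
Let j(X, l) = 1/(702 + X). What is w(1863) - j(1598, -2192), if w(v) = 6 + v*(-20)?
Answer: -85684201/2300 ≈ -37254.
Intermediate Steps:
w(v) = 6 - 20*v
w(1863) - j(1598, -2192) = (6 - 20*1863) - 1/(702 + 1598) = (6 - 37260) - 1/2300 = -37254 - 1*1/2300 = -37254 - 1/2300 = -85684201/2300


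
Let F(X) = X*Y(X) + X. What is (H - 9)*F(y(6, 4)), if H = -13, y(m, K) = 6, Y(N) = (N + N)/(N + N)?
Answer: -264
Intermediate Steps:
Y(N) = 1 (Y(N) = (2*N)/((2*N)) = (2*N)*(1/(2*N)) = 1)
F(X) = 2*X (F(X) = X*1 + X = X + X = 2*X)
(H - 9)*F(y(6, 4)) = (-13 - 9)*(2*6) = -22*12 = -264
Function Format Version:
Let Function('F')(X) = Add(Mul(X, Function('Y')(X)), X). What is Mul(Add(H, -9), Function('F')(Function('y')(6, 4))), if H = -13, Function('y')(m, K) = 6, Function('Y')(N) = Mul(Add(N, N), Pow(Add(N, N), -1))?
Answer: -264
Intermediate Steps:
Function('Y')(N) = 1 (Function('Y')(N) = Mul(Mul(2, N), Pow(Mul(2, N), -1)) = Mul(Mul(2, N), Mul(Rational(1, 2), Pow(N, -1))) = 1)
Function('F')(X) = Mul(2, X) (Function('F')(X) = Add(Mul(X, 1), X) = Add(X, X) = Mul(2, X))
Mul(Add(H, -9), Function('F')(Function('y')(6, 4))) = Mul(Add(-13, -9), Mul(2, 6)) = Mul(-22, 12) = -264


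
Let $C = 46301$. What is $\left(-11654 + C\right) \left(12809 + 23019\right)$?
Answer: $1241332716$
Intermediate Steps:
$\left(-11654 + C\right) \left(12809 + 23019\right) = \left(-11654 + 46301\right) \left(12809 + 23019\right) = 34647 \cdot 35828 = 1241332716$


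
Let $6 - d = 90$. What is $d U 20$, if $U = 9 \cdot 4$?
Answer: $-60480$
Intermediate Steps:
$d = -84$ ($d = 6 - 90 = -84$)
$U = 36$
$d U 20 = \left(-84\right) 36 \cdot 20 = \left(-3024\right) 20 = -60480$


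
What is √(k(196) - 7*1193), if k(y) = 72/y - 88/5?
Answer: I*√10251085/35 ≈ 91.478*I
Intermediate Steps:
k(y) = -88/5 + 72/y (k(y) = 72/y - 88*⅕ = 72/y - 88/5 = -88/5 + 72/y)
√(k(196) - 7*1193) = √((-88/5 + 72/196) - 7*1193) = √((-88/5 + 72*(1/196)) - 8351) = √((-88/5 + 18/49) - 8351) = √(-4222/245 - 8351) = √(-2050217/245) = I*√10251085/35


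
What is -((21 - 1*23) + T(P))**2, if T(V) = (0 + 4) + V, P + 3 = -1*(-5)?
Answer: -16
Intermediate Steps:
P = 2 (P = -3 - 1*(-5) = -3 + 5 = 2)
T(V) = 4 + V
-((21 - 1*23) + T(P))**2 = -((21 - 1*23) + (4 + 2))**2 = -((21 - 23) + 6)**2 = -(-2 + 6)**2 = -1*4**2 = -1*16 = -16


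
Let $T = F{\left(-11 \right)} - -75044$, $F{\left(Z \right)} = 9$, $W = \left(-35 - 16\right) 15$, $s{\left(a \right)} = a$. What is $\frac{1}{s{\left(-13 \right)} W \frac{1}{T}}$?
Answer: $\frac{75053}{9945} \approx 7.5468$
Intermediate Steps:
$W = -765$ ($W = \left(-51\right) 15 = -765$)
$T = 75053$ ($T = 9 - -75044 = 9 + 75044 = 75053$)
$\frac{1}{s{\left(-13 \right)} W \frac{1}{T}} = \frac{1}{\left(-13\right) \left(-765\right) \frac{1}{75053}} = \frac{1}{9945 \cdot \frac{1}{75053}} = \frac{1}{\frac{9945}{75053}} = \frac{75053}{9945}$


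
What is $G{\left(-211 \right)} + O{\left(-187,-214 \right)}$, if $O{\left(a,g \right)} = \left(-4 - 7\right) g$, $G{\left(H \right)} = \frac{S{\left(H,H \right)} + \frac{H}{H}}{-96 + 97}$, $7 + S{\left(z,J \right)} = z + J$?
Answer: $1926$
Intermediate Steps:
$S{\left(z,J \right)} = -7 + J + z$ ($S{\left(z,J \right)} = -7 + \left(z + J\right) = -7 + \left(J + z\right) = -7 + J + z$)
$G{\left(H \right)} = -6 + 2 H$ ($G{\left(H \right)} = \frac{\left(-7 + H + H\right) + \frac{H}{H}}{-96 + 97} = \frac{\left(-7 + 2 H\right) + 1}{1} = \left(-6 + 2 H\right) 1 = -6 + 2 H$)
$O{\left(a,g \right)} = - 11 g$
$G{\left(-211 \right)} + O{\left(-187,-214 \right)} = \left(-6 + 2 \left(-211\right)\right) - -2354 = \left(-6 - 422\right) + 2354 = -428 + 2354 = 1926$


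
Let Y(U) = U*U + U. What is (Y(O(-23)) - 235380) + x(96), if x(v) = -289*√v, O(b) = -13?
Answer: -235224 - 1156*√6 ≈ -2.3806e+5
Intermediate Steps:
Y(U) = U + U² (Y(U) = U² + U = U + U²)
(Y(O(-23)) - 235380) + x(96) = (-13*(1 - 13) - 235380) - 1156*√6 = (-13*(-12) - 235380) - 1156*√6 = (156 - 235380) - 1156*√6 = -235224 - 1156*√6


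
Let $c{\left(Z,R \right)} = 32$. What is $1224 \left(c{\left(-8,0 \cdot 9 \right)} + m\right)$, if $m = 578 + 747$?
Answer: $1660968$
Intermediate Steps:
$m = 1325$
$1224 \left(c{\left(-8,0 \cdot 9 \right)} + m\right) = 1224 \left(32 + 1325\right) = 1224 \cdot 1357 = 1660968$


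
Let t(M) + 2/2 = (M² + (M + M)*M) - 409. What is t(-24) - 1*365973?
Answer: -364655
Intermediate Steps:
t(M) = -410 + 3*M² (t(M) = -1 + ((M² + (M + M)*M) - 409) = -1 + ((M² + (2*M)*M) - 409) = -1 + ((M² + 2*M²) - 409) = -1 + (3*M² - 409) = -1 + (-409 + 3*M²) = -410 + 3*M²)
t(-24) - 1*365973 = (-410 + 3*(-24)²) - 1*365973 = (-410 + 3*576) - 365973 = (-410 + 1728) - 365973 = 1318 - 365973 = -364655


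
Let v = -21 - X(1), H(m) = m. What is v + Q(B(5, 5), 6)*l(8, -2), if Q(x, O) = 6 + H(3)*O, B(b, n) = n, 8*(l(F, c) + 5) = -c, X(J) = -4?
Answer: -131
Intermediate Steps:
l(F, c) = -5 - c/8 (l(F, c) = -5 + (-c)/8 = -5 - c/8)
v = -17 (v = -21 - 1*(-4) = -21 + 4 = -17)
Q(x, O) = 6 + 3*O
v + Q(B(5, 5), 6)*l(8, -2) = -17 + (6 + 3*6)*(-5 - ⅛*(-2)) = -17 + (6 + 18)*(-5 + ¼) = -17 + 24*(-19/4) = -17 - 114 = -131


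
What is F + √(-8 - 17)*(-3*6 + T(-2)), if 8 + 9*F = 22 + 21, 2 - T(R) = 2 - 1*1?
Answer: 35/9 - 85*I ≈ 3.8889 - 85.0*I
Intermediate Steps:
T(R) = 1 (T(R) = 2 - (2 - 1*1) = 2 - (2 - 1) = 2 - 1*1 = 2 - 1 = 1)
F = 35/9 (F = -8/9 + (22 + 21)/9 = -8/9 + (⅑)*43 = -8/9 + 43/9 = 35/9 ≈ 3.8889)
F + √(-8 - 17)*(-3*6 + T(-2)) = 35/9 + √(-8 - 17)*(-3*6 + 1) = 35/9 + √(-25)*(-18 + 1) = 35/9 + (5*I)*(-17) = 35/9 - 85*I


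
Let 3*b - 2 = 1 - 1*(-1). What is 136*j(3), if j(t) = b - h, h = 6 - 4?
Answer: -272/3 ≈ -90.667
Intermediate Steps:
b = 4/3 (b = ⅔ + (1 - 1*(-1))/3 = ⅔ + (1 + 1)/3 = ⅔ + (⅓)*2 = ⅔ + ⅔ = 4/3 ≈ 1.3333)
h = 2
j(t) = -⅔ (j(t) = 4/3 - 1*2 = 4/3 - 2 = -⅔)
136*j(3) = 136*(-⅔) = -272/3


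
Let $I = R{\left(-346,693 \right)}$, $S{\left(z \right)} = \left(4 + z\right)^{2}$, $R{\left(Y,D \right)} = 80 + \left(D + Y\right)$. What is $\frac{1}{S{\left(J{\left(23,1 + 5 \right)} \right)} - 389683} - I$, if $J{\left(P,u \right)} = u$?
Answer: $- \frac{166351942}{389583} \approx -427.0$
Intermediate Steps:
$R{\left(Y,D \right)} = 80 + D + Y$
$I = 427$ ($I = 80 + 693 - 346 = 427$)
$\frac{1}{S{\left(J{\left(23,1 + 5 \right)} \right)} - 389683} - I = \frac{1}{\left(4 + \left(1 + 5\right)\right)^{2} - 389683} - 427 = \frac{1}{\left(4 + 6\right)^{2} - 389683} - 427 = \frac{1}{10^{2} - 389683} - 427 = \frac{1}{100 - 389683} - 427 = \frac{1}{-389583} - 427 = - \frac{1}{389583} - 427 = - \frac{166351942}{389583}$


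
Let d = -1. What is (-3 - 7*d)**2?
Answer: 16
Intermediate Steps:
(-3 - 7*d)**2 = (-3 - 7*(-1))**2 = (-3 + 7)**2 = 4**2 = 16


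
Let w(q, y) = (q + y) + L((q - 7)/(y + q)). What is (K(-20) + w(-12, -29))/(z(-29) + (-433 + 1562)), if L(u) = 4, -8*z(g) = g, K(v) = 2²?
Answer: -264/9061 ≈ -0.029136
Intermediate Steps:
K(v) = 4
z(g) = -g/8
w(q, y) = 4 + q + y (w(q, y) = (q + y) + 4 = 4 + q + y)
(K(-20) + w(-12, -29))/(z(-29) + (-433 + 1562)) = (4 + (4 - 12 - 29))/(-⅛*(-29) + (-433 + 1562)) = (4 - 37)/(29/8 + 1129) = -33/9061/8 = -33*8/9061 = -264/9061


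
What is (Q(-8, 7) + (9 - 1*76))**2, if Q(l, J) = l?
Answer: 5625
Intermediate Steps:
(Q(-8, 7) + (9 - 1*76))**2 = (-8 + (9 - 1*76))**2 = (-8 + (9 - 76))**2 = (-8 - 67)**2 = (-75)**2 = 5625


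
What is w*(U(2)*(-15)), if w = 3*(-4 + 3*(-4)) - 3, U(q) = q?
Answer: 1530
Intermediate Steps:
w = -51 (w = 3*(-4 - 12) - 3 = 3*(-16) - 3 = -48 - 3 = -51)
w*(U(2)*(-15)) = -102*(-15) = -51*(-30) = 1530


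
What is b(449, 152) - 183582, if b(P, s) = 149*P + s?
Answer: -116529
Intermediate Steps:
b(P, s) = s + 149*P
b(449, 152) - 183582 = (152 + 149*449) - 183582 = (152 + 66901) - 183582 = 67053 - 183582 = -116529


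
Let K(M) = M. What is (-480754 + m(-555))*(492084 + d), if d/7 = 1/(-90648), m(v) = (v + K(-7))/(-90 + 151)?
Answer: -327038244954716575/1382382 ≈ -2.3658e+11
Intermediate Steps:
m(v) = -7/61 + v/61 (m(v) = (v - 7)/(-90 + 151) = (-7 + v)/61 = (-7 + v)*(1/61) = -7/61 + v/61)
d = -7/90648 (d = 7/(-90648) = 7*(-1/90648) = -7/90648 ≈ -7.7222e-5)
(-480754 + m(-555))*(492084 + d) = (-480754 + (-7/61 + (1/61)*(-555)))*(492084 - 7/90648) = (-480754 + (-7/61 - 555/61))*(44606430425/90648) = (-480754 - 562/61)*(44606430425/90648) = -29326556/61*44606430425/90648 = -327038244954716575/1382382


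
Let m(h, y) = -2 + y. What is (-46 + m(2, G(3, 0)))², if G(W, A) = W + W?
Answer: 1764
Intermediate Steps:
G(W, A) = 2*W
(-46 + m(2, G(3, 0)))² = (-46 + (-2 + 2*3))² = (-46 + (-2 + 6))² = (-46 + 4)² = (-42)² = 1764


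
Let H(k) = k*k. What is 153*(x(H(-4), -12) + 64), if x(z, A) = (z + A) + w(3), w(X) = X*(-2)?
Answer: 9486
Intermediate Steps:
H(k) = k**2
w(X) = -2*X
x(z, A) = -6 + A + z (x(z, A) = (z + A) - 2*3 = (A + z) - 6 = -6 + A + z)
153*(x(H(-4), -12) + 64) = 153*((-6 - 12 + (-4)**2) + 64) = 153*((-6 - 12 + 16) + 64) = 153*(-2 + 64) = 153*62 = 9486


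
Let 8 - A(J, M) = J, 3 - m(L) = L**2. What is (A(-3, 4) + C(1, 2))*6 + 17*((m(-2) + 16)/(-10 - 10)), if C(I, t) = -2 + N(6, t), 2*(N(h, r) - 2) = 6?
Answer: 285/4 ≈ 71.250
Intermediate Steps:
N(h, r) = 5 (N(h, r) = 2 + (1/2)*6 = 2 + 3 = 5)
m(L) = 3 - L**2
A(J, M) = 8 - J
C(I, t) = 3 (C(I, t) = -2 + 5 = 3)
(A(-3, 4) + C(1, 2))*6 + 17*((m(-2) + 16)/(-10 - 10)) = ((8 - 1*(-3)) + 3)*6 + 17*(((3 - 1*(-2)**2) + 16)/(-10 - 10)) = ((8 + 3) + 3)*6 + 17*(((3 - 1*4) + 16)/(-20)) = (11 + 3)*6 + 17*(((3 - 4) + 16)*(-1/20)) = 14*6 + 17*((-1 + 16)*(-1/20)) = 84 + 17*(15*(-1/20)) = 84 + 17*(-3/4) = 84 - 51/4 = 285/4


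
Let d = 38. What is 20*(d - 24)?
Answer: 280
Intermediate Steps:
20*(d - 24) = 20*(38 - 24) = 20*14 = 280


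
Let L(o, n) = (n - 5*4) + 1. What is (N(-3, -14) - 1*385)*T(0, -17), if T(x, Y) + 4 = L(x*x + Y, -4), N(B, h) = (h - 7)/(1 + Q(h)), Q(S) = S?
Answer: 134568/13 ≈ 10351.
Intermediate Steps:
L(o, n) = -19 + n (L(o, n) = (n - 20) + 1 = (-20 + n) + 1 = -19 + n)
N(B, h) = (-7 + h)/(1 + h) (N(B, h) = (h - 7)/(1 + h) = (-7 + h)/(1 + h))
T(x, Y) = -27 (T(x, Y) = -4 + (-19 - 4) = -4 - 23 = -27)
(N(-3, -14) - 1*385)*T(0, -17) = ((-7 - 14)/(1 - 14) - 1*385)*(-27) = (-21/(-13) - 385)*(-27) = (-1/13*(-21) - 385)*(-27) = (21/13 - 385)*(-27) = -4984/13*(-27) = 134568/13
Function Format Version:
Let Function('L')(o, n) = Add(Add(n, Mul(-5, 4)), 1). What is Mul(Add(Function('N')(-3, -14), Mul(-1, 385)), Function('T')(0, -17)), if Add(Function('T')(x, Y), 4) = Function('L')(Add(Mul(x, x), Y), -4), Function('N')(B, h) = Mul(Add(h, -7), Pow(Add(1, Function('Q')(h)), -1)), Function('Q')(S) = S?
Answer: Rational(134568, 13) ≈ 10351.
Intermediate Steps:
Function('L')(o, n) = Add(-19, n) (Function('L')(o, n) = Add(Add(n, -20), 1) = Add(Add(-20, n), 1) = Add(-19, n))
Function('N')(B, h) = Mul(Pow(Add(1, h), -1), Add(-7, h)) (Function('N')(B, h) = Mul(Add(h, -7), Pow(Add(1, h), -1)) = Mul(Add(-7, h), Pow(Add(1, h), -1)) = Mul(Pow(Add(1, h), -1), Add(-7, h)))
Function('T')(x, Y) = -27 (Function('T')(x, Y) = Add(-4, Add(-19, -4)) = Add(-4, -23) = -27)
Mul(Add(Function('N')(-3, -14), Mul(-1, 385)), Function('T')(0, -17)) = Mul(Add(Mul(Pow(Add(1, -14), -1), Add(-7, -14)), Mul(-1, 385)), -27) = Mul(Add(Mul(Pow(-13, -1), -21), -385), -27) = Mul(Add(Mul(Rational(-1, 13), -21), -385), -27) = Mul(Add(Rational(21, 13), -385), -27) = Mul(Rational(-4984, 13), -27) = Rational(134568, 13)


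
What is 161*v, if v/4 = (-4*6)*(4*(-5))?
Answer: 309120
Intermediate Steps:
v = 1920 (v = 4*((-4*6)*(4*(-5))) = 4*(-24*(-20)) = 4*480 = 1920)
161*v = 161*1920 = 309120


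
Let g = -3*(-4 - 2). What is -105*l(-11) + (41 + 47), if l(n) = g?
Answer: -1802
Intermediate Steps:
g = 18 (g = -3*(-6) = 18)
l(n) = 18
-105*l(-11) + (41 + 47) = -105*18 + (41 + 47) = -1890 + 88 = -1802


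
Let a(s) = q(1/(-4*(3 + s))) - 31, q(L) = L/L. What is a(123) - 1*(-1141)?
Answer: 1111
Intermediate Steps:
q(L) = 1
a(s) = -30 (a(s) = 1 - 31 = -30)
a(123) - 1*(-1141) = -30 - 1*(-1141) = -30 + 1141 = 1111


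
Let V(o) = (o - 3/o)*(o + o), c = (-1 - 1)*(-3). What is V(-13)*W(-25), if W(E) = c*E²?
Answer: 1245000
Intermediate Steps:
c = 6 (c = -2*(-3) = 6)
V(o) = 2*o*(o - 3/o) (V(o) = (o - 3/o)*(2*o) = 2*o*(o - 3/o))
W(E) = 6*E²
V(-13)*W(-25) = (-6 + 2*(-13)²)*(6*(-25)²) = (-6 + 2*169)*(6*625) = (-6 + 338)*3750 = 332*3750 = 1245000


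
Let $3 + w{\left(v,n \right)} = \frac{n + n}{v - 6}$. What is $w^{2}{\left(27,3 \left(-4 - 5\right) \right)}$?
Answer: $\frac{1521}{49} \approx 31.041$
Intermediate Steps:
$w{\left(v,n \right)} = -3 + \frac{2 n}{-6 + v}$ ($w{\left(v,n \right)} = -3 + \frac{n + n}{v - 6} = -3 + \frac{2 n}{-6 + v}$)
$w^{2}{\left(27,3 \left(-4 - 5\right) \right)} = \left(\frac{18 - 81 + 2 \cdot 3 \left(-4 - 5\right)}{-6 + 27}\right)^{2} = \left(\frac{18 - 81 + 2 \cdot 3 \left(-9\right)}{21}\right)^{2} = \left(\frac{18 - 81 + 2 \left(-27\right)}{21}\right)^{2} = \left(\frac{18 - 81 - 54}{21}\right)^{2} = \left(\frac{1}{21} \left(-117\right)\right)^{2} = \left(- \frac{39}{7}\right)^{2} = \frac{1521}{49}$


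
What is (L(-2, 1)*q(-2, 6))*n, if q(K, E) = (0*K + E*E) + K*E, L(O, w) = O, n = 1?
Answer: -48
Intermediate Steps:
q(K, E) = E² + E*K (q(K, E) = (0 + E²) + E*K = E² + E*K)
(L(-2, 1)*q(-2, 6))*n = -12*(6 - 2)*1 = -12*4*1 = -2*24*1 = -48*1 = -48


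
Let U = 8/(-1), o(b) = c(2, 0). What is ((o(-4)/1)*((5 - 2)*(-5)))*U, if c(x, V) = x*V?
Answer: 0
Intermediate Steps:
c(x, V) = V*x
o(b) = 0 (o(b) = 0*2 = 0)
U = -8 (U = 8*(-1) = -8)
((o(-4)/1)*((5 - 2)*(-5)))*U = ((0/1)*((5 - 2)*(-5)))*(-8) = ((0*1)*(3*(-5)))*(-8) = (0*(-15))*(-8) = 0*(-8) = 0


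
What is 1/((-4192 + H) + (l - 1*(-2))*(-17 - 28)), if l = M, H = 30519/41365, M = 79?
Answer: -41365/324146986 ≈ -0.00012761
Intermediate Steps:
H = 30519/41365 (H = 30519*(1/41365) = 30519/41365 ≈ 0.73780)
l = 79
1/((-4192 + H) + (l - 1*(-2))*(-17 - 28)) = 1/((-4192 + 30519/41365) + (79 - 1*(-2))*(-17 - 28)) = 1/(-173371561/41365 + (79 + 2)*(-45)) = 1/(-173371561/41365 + 81*(-45)) = 1/(-173371561/41365 - 3645) = 1/(-324146986/41365) = -41365/324146986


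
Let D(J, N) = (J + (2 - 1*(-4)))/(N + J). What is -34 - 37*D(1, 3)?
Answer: -395/4 ≈ -98.750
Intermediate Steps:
D(J, N) = (6 + J)/(J + N) (D(J, N) = (J + (2 + 4))/(J + N) = (J + 6)/(J + N) = (6 + J)/(J + N))
-34 - 37*D(1, 3) = -34 - 37*(6 + 1)/(1 + 3) = -34 - 37*7/4 = -34 - 259/4 = -395/4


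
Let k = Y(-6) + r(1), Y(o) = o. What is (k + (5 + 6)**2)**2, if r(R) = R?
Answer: 13456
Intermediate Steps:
k = -5 (k = -6 + 1 = -5)
(k + (5 + 6)**2)**2 = (-5 + (5 + 6)**2)**2 = (-5 + 11**2)**2 = (-5 + 121)**2 = 116**2 = 13456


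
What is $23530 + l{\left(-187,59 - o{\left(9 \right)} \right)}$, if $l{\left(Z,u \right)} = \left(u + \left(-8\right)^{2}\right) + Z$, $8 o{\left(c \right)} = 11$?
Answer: $\frac{187717}{8} \approx 23465.0$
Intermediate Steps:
$o{\left(c \right)} = \frac{11}{8}$ ($o{\left(c \right)} = \frac{1}{8} \cdot 11 = \frac{11}{8}$)
$l{\left(Z,u \right)} = 64 + Z + u$ ($l{\left(Z,u \right)} = \left(u + 64\right) + Z = \left(64 + u\right) + Z = 64 + Z + u$)
$23530 + l{\left(-187,59 - o{\left(9 \right)} \right)} = 23530 + \left(64 - 187 + \left(59 - \frac{11}{8}\right)\right) = 23530 + \left(64 - 187 + \frac{461}{8}\right) = 23530 - \frac{523}{8} = \frac{187717}{8}$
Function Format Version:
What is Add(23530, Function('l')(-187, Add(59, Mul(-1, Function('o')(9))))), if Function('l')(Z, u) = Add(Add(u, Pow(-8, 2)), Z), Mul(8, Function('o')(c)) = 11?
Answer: Rational(187717, 8) ≈ 23465.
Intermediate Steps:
Function('o')(c) = Rational(11, 8) (Function('o')(c) = Mul(Rational(1, 8), 11) = Rational(11, 8))
Function('l')(Z, u) = Add(64, Z, u) (Function('l')(Z, u) = Add(Add(u, 64), Z) = Add(Add(64, u), Z) = Add(64, Z, u))
Add(23530, Function('l')(-187, Add(59, Mul(-1, Function('o')(9))))) = Add(23530, Add(64, -187, Add(59, Mul(-1, Rational(11, 8))))) = Add(23530, Add(64, -187, Add(59, Rational(-11, 8)))) = Add(23530, Add(64, -187, Rational(461, 8))) = Add(23530, Rational(-523, 8)) = Rational(187717, 8)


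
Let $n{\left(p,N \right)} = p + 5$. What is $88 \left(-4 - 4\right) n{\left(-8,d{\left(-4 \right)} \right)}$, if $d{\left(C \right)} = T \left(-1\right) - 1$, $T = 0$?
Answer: $2112$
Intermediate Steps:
$d{\left(C \right)} = -1$ ($d{\left(C \right)} = 0 \left(-1\right) - 1 = 0 - 1 = -1$)
$n{\left(p,N \right)} = 5 + p$
$88 \left(-4 - 4\right) n{\left(-8,d{\left(-4 \right)} \right)} = 88 \left(-4 - 4\right) \left(5 - 8\right) = 88 \left(-4 - 4\right) \left(-3\right) = 88 \left(-8\right) \left(-3\right) = \left(-704\right) \left(-3\right) = 2112$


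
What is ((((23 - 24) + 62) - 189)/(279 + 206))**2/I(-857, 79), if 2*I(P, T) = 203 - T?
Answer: 8192/7291975 ≈ 0.0011234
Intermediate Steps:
I(P, T) = 203/2 - T/2 (I(P, T) = (203 - T)/2 = 203/2 - T/2)
((((23 - 24) + 62) - 189)/(279 + 206))**2/I(-857, 79) = ((((23 - 24) + 62) - 189)/(279 + 206))**2/(203/2 - 1/2*79) = (((-1 + 62) - 189)/485)**2/(203/2 - 79/2) = ((61 - 189)*(1/485))**2/62 = (-128*1/485)**2*(1/62) = (-128/485)**2*(1/62) = (16384/235225)*(1/62) = 8192/7291975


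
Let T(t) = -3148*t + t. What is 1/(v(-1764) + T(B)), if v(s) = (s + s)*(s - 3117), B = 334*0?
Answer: 1/17220168 ≈ 5.8071e-8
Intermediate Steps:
B = 0
T(t) = -3147*t
v(s) = 2*s*(-3117 + s) (v(s) = (2*s)*(-3117 + s) = 2*s*(-3117 + s))
1/(v(-1764) + T(B)) = 1/(2*(-1764)*(-3117 - 1764) - 3147*0) = 1/(2*(-1764)*(-4881) + 0) = 1/(17220168 + 0) = 1/17220168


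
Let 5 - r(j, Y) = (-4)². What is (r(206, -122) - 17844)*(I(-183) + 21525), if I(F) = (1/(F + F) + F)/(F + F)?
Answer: -51484354689545/133956 ≈ -3.8434e+8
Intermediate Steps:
r(j, Y) = -11 (r(j, Y) = 5 - 1*(-4)² = 5 - 1*16 = 5 - 16 = -11)
I(F) = (F + 1/(2*F))/(2*F) (I(F) = (1/(2*F) + F)/((2*F)) = (1/(2*F) + F)*(1/(2*F)) = (F + 1/(2*F))*(1/(2*F)) = (F + 1/(2*F))/(2*F))
(r(206, -122) - 17844)*(I(-183) + 21525) = (-11 - 17844)*((½ + (¼)/(-183)²) + 21525) = -17855*((½ + (¼)*(1/33489)) + 21525) = -17855*((½ + 1/133956) + 21525) = -17855*(66979/133956 + 21525) = -17855*2883469879/133956 = -51484354689545/133956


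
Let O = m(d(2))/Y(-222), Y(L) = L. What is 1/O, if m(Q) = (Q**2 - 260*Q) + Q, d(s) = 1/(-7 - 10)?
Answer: -10693/734 ≈ -14.568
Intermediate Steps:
d(s) = -1/17 (d(s) = 1/(-17) = -1/17)
m(Q) = Q**2 - 259*Q
O = -734/10693 (O = -(-259 - 1/17)/17/(-222) = -1/17*(-4404/17)*(-1/222) = (4404/289)*(-1/222) = -734/10693 ≈ -0.068643)
1/O = 1/(-734/10693) = -10693/734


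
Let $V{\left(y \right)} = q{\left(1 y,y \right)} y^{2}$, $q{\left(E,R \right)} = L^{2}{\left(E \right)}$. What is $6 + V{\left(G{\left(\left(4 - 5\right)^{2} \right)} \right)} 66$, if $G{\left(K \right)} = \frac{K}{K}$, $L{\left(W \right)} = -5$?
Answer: $1656$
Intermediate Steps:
$q{\left(E,R \right)} = 25$ ($q{\left(E,R \right)} = \left(-5\right)^{2} = 25$)
$G{\left(K \right)} = 1$
$V{\left(y \right)} = 25 y^{2}$
$6 + V{\left(G{\left(\left(4 - 5\right)^{2} \right)} \right)} 66 = 6 + 25 \cdot 1^{2} \cdot 66 = 6 + 25 \cdot 1 \cdot 66 = 6 + 25 \cdot 66 = 6 + 1650 = 1656$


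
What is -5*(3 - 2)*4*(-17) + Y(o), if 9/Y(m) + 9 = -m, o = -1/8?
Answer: 24068/71 ≈ 338.99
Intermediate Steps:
o = -⅛ (o = -1*⅛ = -⅛ ≈ -0.12500)
Y(m) = 9/(-9 - m)
-5*(3 - 2)*4*(-17) + Y(o) = -5*(3 - 2)*4*(-17) - 9/(9 - ⅛) = -5*4*(-17) - 9/71/8 = -5*4*(-17) - 9*8/71 = -20*(-17) - 72/71 = 340 - 72/71 = 24068/71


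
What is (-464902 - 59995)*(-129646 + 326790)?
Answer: -103480294168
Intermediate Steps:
(-464902 - 59995)*(-129646 + 326790) = -524897*197144 = -103480294168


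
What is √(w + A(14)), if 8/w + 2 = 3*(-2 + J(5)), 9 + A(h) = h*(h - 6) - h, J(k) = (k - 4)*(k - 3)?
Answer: √85 ≈ 9.2195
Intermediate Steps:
J(k) = (-4 + k)*(-3 + k)
A(h) = -9 - h + h*(-6 + h) (A(h) = -9 + (h*(h - 6) - h) = -9 + (h*(-6 + h) - h) = -9 + (-h + h*(-6 + h)) = -9 - h + h*(-6 + h))
w = -4 (w = 8/(-2 + 3*(-2 + (12 + 5² - 7*5))) = 8/(-2 + 3*(-2 + (12 + 25 - 35))) = 8/(-2 + 3*(-2 + 2)) = 8/(-2 + 3*0) = 8/(-2 + 0) = 8/(-2) = 8*(-½) = -4)
√(w + A(14)) = √(-4 + (-9 + 14² - 7*14)) = √(-4 + (-9 + 196 - 98)) = √(-4 + 89) = √85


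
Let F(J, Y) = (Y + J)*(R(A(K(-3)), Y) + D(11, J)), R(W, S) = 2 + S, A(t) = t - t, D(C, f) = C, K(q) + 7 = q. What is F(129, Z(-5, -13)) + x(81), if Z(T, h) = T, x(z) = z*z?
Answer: 7553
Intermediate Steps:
K(q) = -7 + q
x(z) = z²
A(t) = 0
F(J, Y) = (13 + Y)*(J + Y) (F(J, Y) = (Y + J)*((2 + Y) + 11) = (J + Y)*(13 + Y) = (13 + Y)*(J + Y))
F(129, Z(-5, -13)) + x(81) = ((-5)² + 13*129 + 13*(-5) + 129*(-5)) + 81² = (25 + 1677 - 65 - 645) + 6561 = 992 + 6561 = 7553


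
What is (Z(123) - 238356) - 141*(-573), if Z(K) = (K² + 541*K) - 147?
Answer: -76038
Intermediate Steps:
Z(K) = -147 + K² + 541*K
(Z(123) - 238356) - 141*(-573) = ((-147 + 123² + 541*123) - 238356) - 141*(-573) = ((-147 + 15129 + 66543) - 238356) + 80793 = (81525 - 238356) + 80793 = -156831 + 80793 = -76038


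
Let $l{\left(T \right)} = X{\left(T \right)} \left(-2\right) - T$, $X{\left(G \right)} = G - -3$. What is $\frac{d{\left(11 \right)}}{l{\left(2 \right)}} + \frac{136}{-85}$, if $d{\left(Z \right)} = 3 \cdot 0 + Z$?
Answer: $- \frac{151}{60} \approx -2.5167$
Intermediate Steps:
$X{\left(G \right)} = 3 + G$ ($X{\left(G \right)} = G + 3 = 3 + G$)
$d{\left(Z \right)} = Z$ ($d{\left(Z \right)} = 0 + Z = Z$)
$l{\left(T \right)} = -6 - 3 T$ ($l{\left(T \right)} = \left(3 + T\right) \left(-2\right) - T = \left(-6 - 2 T\right) - T = -6 - 3 T$)
$\frac{d{\left(11 \right)}}{l{\left(2 \right)}} + \frac{136}{-85} = \frac{11}{-6 - 6} + \frac{136}{-85} = \frac{11}{-6 - 6} + 136 \left(- \frac{1}{85}\right) = \frac{11}{-12} - \frac{8}{5} = 11 \left(- \frac{1}{12}\right) - \frac{8}{5} = - \frac{11}{12} - \frac{8}{5} = - \frac{151}{60}$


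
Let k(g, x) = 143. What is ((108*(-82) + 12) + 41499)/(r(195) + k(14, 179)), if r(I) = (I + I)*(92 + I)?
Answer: 32655/112073 ≈ 0.29137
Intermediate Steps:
r(I) = 2*I*(92 + I) (r(I) = (2*I)*(92 + I) = 2*I*(92 + I))
((108*(-82) + 12) + 41499)/(r(195) + k(14, 179)) = ((108*(-82) + 12) + 41499)/(2*195*(92 + 195) + 143) = ((-8856 + 12) + 41499)/(2*195*287 + 143) = (-8844 + 41499)/(111930 + 143) = 32655/112073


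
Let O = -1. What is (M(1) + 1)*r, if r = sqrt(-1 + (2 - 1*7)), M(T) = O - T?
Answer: -I*sqrt(6) ≈ -2.4495*I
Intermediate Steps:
M(T) = -1 - T
r = I*sqrt(6) (r = sqrt(-1 + (2 - 7)) = sqrt(-1 - 5) = sqrt(-6) = I*sqrt(6) ≈ 2.4495*I)
(M(1) + 1)*r = ((-1 - 1*1) + 1)*(I*sqrt(6)) = ((-1 - 1) + 1)*(I*sqrt(6)) = (-2 + 1)*(I*sqrt(6)) = -I*sqrt(6)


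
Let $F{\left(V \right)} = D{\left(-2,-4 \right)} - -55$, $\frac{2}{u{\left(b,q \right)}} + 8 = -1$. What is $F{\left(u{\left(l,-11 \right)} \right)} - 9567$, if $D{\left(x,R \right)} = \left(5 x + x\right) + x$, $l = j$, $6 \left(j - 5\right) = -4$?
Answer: $-9526$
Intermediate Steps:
$j = \frac{13}{3}$ ($j = 5 + \frac{1}{6} \left(-4\right) = 5 - \frac{2}{3} = \frac{13}{3} \approx 4.3333$)
$l = \frac{13}{3} \approx 4.3333$
$D{\left(x,R \right)} = 7 x$ ($D{\left(x,R \right)} = 6 x + x = 7 x$)
$u{\left(b,q \right)} = - \frac{2}{9}$ ($u{\left(b,q \right)} = \frac{2}{-8 - 1} = \frac{2}{-9} = 2 \left(- \frac{1}{9}\right) = - \frac{2}{9}$)
$F{\left(V \right)} = 41$ ($F{\left(V \right)} = 7 \left(-2\right) - -55 = -14 + 55 = 41$)
$F{\left(u{\left(l,-11 \right)} \right)} - 9567 = 41 - 9567 = -9526$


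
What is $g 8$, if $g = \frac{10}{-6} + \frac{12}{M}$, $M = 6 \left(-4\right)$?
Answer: $- \frac{52}{3} \approx -17.333$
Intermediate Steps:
$M = -24$
$g = - \frac{13}{6}$ ($g = \frac{10}{-6} + \frac{12}{-24} = 10 \left(- \frac{1}{6}\right) + 12 \left(- \frac{1}{24}\right) = - \frac{5}{3} - \frac{1}{2} = - \frac{13}{6} \approx -2.1667$)
$g 8 = \left(- \frac{13}{6}\right) 8 = - \frac{52}{3}$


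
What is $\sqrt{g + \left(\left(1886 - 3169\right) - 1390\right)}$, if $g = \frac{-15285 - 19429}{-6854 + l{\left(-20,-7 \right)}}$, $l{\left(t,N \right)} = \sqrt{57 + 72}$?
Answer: $\frac{\sqrt{-18286028 + 2673 \sqrt{129}}}{\sqrt{6854 - \sqrt{129}}} \approx 51.652 i$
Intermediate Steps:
$l{\left(t,N \right)} = \sqrt{129}$
$g = - \frac{34714}{-6854 + \sqrt{129}}$ ($g = \frac{-15285 - 19429}{-6854 + \sqrt{129}} = - \frac{34714}{-6854 + \sqrt{129}} \approx 5.0732$)
$\sqrt{g + \left(\left(1886 - 3169\right) - 1390\right)} = \sqrt{\left(\frac{237929756}{46977187} + \frac{34714 \sqrt{129}}{46977187}\right) + \left(\left(1886 - 3169\right) - 1390\right)} = \sqrt{\left(\frac{237929756}{46977187} + \frac{34714 \sqrt{129}}{46977187}\right) - 2673} = \sqrt{- \frac{125332091095}{46977187} + \frac{34714 \sqrt{129}}{46977187}}$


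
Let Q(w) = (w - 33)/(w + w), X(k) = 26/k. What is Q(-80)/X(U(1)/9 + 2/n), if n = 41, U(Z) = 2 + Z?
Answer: 5311/511680 ≈ 0.010380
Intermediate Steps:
Q(w) = (-33 + w)/(2*w) (Q(w) = (-33 + w)/((2*w)) = (-33 + w)*(1/(2*w)) = (-33 + w)/(2*w))
Q(-80)/X(U(1)/9 + 2/n) = ((1/2)*(-33 - 80)/(-80))/((26/((2 + 1)/9 + 2/41))) = ((1/2)*(-1/80)*(-113))/((26/(3*(1/9) + 2*(1/41)))) = 113/(160*((26/(1/3 + 2/41)))) = 113/(160*((26/(47/123)))) = 113/(160*((26*(123/47)))) = 113/(160*(3198/47)) = (113/160)*(47/3198) = 5311/511680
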